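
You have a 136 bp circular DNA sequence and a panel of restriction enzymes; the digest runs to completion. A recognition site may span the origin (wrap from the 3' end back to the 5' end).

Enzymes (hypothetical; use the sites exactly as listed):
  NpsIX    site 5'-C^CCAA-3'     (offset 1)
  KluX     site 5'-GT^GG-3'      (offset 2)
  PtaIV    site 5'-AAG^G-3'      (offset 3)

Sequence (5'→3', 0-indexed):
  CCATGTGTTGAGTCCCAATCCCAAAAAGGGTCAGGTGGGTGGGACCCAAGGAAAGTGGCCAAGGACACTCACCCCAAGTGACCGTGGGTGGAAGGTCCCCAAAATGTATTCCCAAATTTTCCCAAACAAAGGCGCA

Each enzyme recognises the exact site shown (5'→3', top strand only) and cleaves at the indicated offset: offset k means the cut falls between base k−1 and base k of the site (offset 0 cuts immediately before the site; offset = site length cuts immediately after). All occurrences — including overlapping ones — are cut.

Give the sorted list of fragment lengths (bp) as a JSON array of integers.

[4,4,4,5,5,5,6,6,7,8,8,10,10,10,12,13,19]

Scan for sites:
  NpsIX (CCCAA, off=1): starts [13, 19, 44, 72, 97, 110, 120] → cuts [14, 20, 45, 73, 98, 111, 121]
  KluX (GTGG, off=2): starts [34, 38, 54, 83, 87] → cuts [36, 40, 56, 85, 89]
  PtaIV (AAGG, off=3): starts [25, 47, 60, 91, 128] → cuts [28, 50, 63, 94, 131]

Pooled cuts: [14, 20, 28, 36, 40, 45, 50, 56, 63, 73, 85, 89, 94, 98, 111, 121, 131]

Fragments:
  14→20: 6 bp
  20→28: 8 bp
  28→36: 8 bp
  36→40: 4 bp
  40→45: 5 bp
  45→50: 5 bp
  50→56: 6 bp
  56→63: 7 bp
  63→73: 10 bp
  73→85: 12 bp
  85→89: 4 bp
  89→94: 5 bp
  94→98: 4 bp
  98→111: 13 bp
  111→121: 10 bp
  121→131: 10 bp
  131→14 (wrap): 136-131+14 = 19 bp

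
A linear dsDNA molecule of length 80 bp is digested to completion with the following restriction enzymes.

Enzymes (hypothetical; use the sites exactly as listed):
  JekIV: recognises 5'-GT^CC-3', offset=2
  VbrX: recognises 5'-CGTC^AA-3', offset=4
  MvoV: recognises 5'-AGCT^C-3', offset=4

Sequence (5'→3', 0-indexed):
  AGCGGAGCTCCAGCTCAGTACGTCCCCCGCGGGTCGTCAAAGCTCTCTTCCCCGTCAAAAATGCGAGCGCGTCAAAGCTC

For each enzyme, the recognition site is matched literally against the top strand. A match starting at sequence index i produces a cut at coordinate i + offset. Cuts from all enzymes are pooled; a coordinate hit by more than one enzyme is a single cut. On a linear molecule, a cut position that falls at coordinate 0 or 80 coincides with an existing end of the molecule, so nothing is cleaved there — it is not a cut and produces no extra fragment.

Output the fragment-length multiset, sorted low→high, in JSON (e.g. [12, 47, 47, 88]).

[1,6,6,6,8,9,12,15,17]

Site scan:
  JekIV GTCC/2: at [21] ⇒ [23]
  VbrX CGTCAA/4: at [34, 52, 69] ⇒ [38, 56, 73]
  MvoV AGCTC/4: at [5, 11, 40, 75] ⇒ [9, 15, 44, 79]

Pooled cuts: [9, 15, 23, 38, 44, 56, 73, 79]

Fragment lengths:
  [0,9): 9 bp
  [9,15): 6 bp
  [15,23): 8 bp
  [23,38): 15 bp
  [38,44): 6 bp
  [44,56): 12 bp
  [56,73): 17 bp
  [73,79): 6 bp
  [79,80): 1 bp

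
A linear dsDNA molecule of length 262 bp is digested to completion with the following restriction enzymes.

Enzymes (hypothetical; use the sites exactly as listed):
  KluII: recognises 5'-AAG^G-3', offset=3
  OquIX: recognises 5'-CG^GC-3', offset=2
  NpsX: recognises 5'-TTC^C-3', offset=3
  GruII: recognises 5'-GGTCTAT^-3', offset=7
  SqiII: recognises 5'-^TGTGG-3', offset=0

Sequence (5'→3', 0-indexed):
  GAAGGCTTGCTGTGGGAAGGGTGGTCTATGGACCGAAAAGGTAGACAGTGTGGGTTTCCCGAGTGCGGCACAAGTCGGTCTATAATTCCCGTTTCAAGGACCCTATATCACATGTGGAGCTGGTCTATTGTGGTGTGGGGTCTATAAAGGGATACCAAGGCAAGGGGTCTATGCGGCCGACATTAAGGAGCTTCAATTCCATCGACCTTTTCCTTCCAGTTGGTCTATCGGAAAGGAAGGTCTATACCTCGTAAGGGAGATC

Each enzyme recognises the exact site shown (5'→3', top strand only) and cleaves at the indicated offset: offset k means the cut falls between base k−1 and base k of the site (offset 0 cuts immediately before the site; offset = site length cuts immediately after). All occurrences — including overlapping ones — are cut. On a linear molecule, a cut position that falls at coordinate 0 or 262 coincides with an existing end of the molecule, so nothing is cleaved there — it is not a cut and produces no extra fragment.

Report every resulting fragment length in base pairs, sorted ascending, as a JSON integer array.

[3,4,4,4,4,5,5,5,6,6,7,7,8,8,9,9,10,10,10,10,10,11,12,12,12,12,13,14,16,16]

Site scan:
  KluII (AAGG, off=3): starts [1, 16, 37, 95, 146, 156, 161, 184, 232, 236, 252] → cuts [4, 19, 40, 98, 149, 159, 164, 187, 235, 239, 255]
  OquIX (CGGC, off=2): starts [65, 173] → cuts [67, 175]
  NpsX (TTCC, off=3): starts [55, 85, 196, 209, 213] → cuts [58, 88, 199, 212, 216]
  GruII (GGTCTAT, off=7): starts [22, 76, 121, 138, 165, 221, 238] → cuts [29, 83, 128, 145, 172, 228, 245]
  SqiII (TGTGG, off=0): starts [10, 48, 112, 128, 133] → cuts [10, 48, 112, 128, 133]

Pooled cuts: [4, 10, 19, 29, 40, 48, 58, 67, 83, 88, 98, 112, 128, 133, 145, 149, 159, 164, 172, 175, 187, 199, 212, 216, 228, 235, 239, 245, 255]

Fragments:
  [0,4): 4 bp
  [4,10): 6 bp
  [10,19): 9 bp
  [19,29): 10 bp
  [29,40): 11 bp
  [40,48): 8 bp
  [48,58): 10 bp
  [58,67): 9 bp
  [67,83): 16 bp
  [83,88): 5 bp
  [88,98): 10 bp
  [98,112): 14 bp
  [112,128): 16 bp
  [128,133): 5 bp
  [133,145): 12 bp
  [145,149): 4 bp
  [149,159): 10 bp
  [159,164): 5 bp
  [164,172): 8 bp
  [172,175): 3 bp
  [175,187): 12 bp
  [187,199): 12 bp
  [199,212): 13 bp
  [212,216): 4 bp
  [216,228): 12 bp
  [228,235): 7 bp
  [235,239): 4 bp
  [239,245): 6 bp
  [245,255): 10 bp
  [255,262): 7 bp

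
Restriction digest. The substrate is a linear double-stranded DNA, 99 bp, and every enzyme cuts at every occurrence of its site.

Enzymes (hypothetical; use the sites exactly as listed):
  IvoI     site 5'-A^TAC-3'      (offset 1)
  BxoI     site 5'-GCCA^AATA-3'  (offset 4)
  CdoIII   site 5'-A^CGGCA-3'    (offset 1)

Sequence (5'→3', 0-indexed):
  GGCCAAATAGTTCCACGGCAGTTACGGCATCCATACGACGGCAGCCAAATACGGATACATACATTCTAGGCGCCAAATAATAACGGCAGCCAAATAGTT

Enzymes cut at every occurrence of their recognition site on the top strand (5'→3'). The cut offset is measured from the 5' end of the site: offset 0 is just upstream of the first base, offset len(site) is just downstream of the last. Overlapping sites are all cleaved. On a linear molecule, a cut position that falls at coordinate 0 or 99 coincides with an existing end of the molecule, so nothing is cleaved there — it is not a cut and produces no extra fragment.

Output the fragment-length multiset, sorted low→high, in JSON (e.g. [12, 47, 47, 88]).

[2,4,5,5,6,7,8,9,9,9,9,10,16]

Site scan:
  IvoI ATAC/1: at [32, 48, 54, 58] ⇒ [33, 49, 55, 59]
  BxoI GCCAAATA/4: at [1, 43, 71, 88] ⇒ [5, 47, 75, 92]
  CdoIII ACGGCA/1: at [14, 23, 37, 82] ⇒ [15, 24, 38, 83]

Pooled cuts: [5, 15, 24, 33, 38, 47, 49, 55, 59, 75, 83, 92]

Fragments:
  [0,5): 5 bp
  [5,15): 10 bp
  [15,24): 9 bp
  [24,33): 9 bp
  [33,38): 5 bp
  [38,47): 9 bp
  [47,49): 2 bp
  [49,55): 6 bp
  [55,59): 4 bp
  [59,75): 16 bp
  [75,83): 8 bp
  [83,92): 9 bp
  [92,99): 7 bp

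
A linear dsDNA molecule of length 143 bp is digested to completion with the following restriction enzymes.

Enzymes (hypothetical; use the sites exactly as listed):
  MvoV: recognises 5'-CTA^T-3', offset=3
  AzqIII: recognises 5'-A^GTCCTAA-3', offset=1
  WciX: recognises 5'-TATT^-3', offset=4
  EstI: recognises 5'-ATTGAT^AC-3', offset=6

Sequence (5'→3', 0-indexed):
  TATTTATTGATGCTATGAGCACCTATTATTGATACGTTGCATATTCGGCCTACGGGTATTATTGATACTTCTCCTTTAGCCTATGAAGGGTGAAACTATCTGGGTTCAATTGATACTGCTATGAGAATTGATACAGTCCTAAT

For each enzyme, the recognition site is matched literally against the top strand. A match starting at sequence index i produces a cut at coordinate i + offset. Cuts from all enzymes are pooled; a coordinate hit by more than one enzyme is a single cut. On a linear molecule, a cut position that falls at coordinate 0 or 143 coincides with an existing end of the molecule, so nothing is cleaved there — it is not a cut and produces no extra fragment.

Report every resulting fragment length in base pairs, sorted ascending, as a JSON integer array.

Scan for sites:
  MvoV (CTAT, off=3): starts [12, 22, 80, 95, 118] → cuts [15, 25, 83, 98, 121]
  AzqIII (AGTCCTAA, off=1): starts [134] → cuts [135]
  WciX (TATT, off=4): starts [0, 4, 23, 26, 41, 56, 59] → cuts [4, 8, 27, 30, 45, 60, 63]
  EstI (ATTGATAC, off=6): starts [27, 60, 108, 126] → cuts [33, 66, 114, 132]

Pooled cuts: [4, 8, 15, 25, 27, 30, 33, 45, 60, 63, 66, 83, 98, 114, 121, 132, 135]

Fragments:
  [0,4): 4 bp
  [4,8): 4 bp
  [8,15): 7 bp
  [15,25): 10 bp
  [25,27): 2 bp
  [27,30): 3 bp
  [30,33): 3 bp
  [33,45): 12 bp
  [45,60): 15 bp
  [60,63): 3 bp
  [63,66): 3 bp
  [66,83): 17 bp
  [83,98): 15 bp
  [98,114): 16 bp
  [114,121): 7 bp
  [121,132): 11 bp
  [132,135): 3 bp
  [135,143): 8 bp

[2,3,3,3,3,3,4,4,7,7,8,10,11,12,15,15,16,17]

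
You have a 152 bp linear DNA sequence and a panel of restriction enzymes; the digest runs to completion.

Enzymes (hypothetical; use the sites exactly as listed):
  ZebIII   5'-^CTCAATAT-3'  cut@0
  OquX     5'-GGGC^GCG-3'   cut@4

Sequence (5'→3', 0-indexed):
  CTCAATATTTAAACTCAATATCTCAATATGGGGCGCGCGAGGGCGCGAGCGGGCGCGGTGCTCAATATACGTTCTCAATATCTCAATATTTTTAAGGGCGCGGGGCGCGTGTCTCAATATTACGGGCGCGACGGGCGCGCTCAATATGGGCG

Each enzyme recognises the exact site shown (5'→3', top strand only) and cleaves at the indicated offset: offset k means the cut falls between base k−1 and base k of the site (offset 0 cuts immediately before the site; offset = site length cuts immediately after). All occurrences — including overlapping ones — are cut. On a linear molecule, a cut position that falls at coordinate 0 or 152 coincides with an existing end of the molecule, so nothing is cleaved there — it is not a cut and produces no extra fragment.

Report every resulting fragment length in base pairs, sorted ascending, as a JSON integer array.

[3,6,6,7,8,8,9,10,10,13,13,13,13,15,18]

Site scan:
  ZebIII CTCAATAT/0: at [0, 13, 21, 60, 73, 81, 112, 139] ⇒ [13, 21, 60, 73, 81, 112, 139] (position 0 is a terminus of the linear molecule — no cut)
  OquX GGGCGCG/4: at [30, 40, 50, 95, 102, 123, 132] ⇒ [34, 44, 54, 99, 106, 127, 136]

All cut coordinates (distinct, sorted): [13, 21, 34, 44, 54, 60, 73, 81, 99, 106, 112, 127, 136, 139]

Fragments:
  [0,13): 13 bp
  [13,21): 8 bp
  [21,34): 13 bp
  [34,44): 10 bp
  [44,54): 10 bp
  [54,60): 6 bp
  [60,73): 13 bp
  [73,81): 8 bp
  [81,99): 18 bp
  [99,106): 7 bp
  [106,112): 6 bp
  [112,127): 15 bp
  [127,136): 9 bp
  [136,139): 3 bp
  [139,152): 13 bp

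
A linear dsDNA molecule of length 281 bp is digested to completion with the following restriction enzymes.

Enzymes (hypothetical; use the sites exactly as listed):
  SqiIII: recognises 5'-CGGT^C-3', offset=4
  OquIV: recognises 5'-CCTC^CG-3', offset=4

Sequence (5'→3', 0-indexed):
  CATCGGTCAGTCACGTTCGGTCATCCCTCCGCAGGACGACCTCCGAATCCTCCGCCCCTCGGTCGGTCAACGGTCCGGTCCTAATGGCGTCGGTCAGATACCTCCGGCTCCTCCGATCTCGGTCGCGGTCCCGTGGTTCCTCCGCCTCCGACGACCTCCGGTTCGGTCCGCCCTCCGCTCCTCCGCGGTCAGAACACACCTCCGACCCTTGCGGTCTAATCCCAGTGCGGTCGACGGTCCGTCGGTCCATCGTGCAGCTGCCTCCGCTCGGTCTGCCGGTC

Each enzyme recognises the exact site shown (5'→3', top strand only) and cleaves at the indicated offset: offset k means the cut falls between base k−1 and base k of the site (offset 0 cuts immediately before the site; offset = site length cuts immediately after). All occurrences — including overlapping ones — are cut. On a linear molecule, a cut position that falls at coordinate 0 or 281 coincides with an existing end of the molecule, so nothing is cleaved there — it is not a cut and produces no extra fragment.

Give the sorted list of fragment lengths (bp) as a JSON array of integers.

Site scan:
  SqiIII CGGTC/4: at [3, 17, 59, 63, 70, 75, 90, 119, 125, 163, 185, 211, 227, 234, 242, 268, 276] ⇒ [7, 21, 63, 67, 74, 79, 94, 123, 129, 167, 189, 215, 231, 238, 246, 272, 280]
  OquIV CCTCCG/4: at [25, 39, 48, 100, 109, 138, 144, 154, 171, 179, 198, 260] ⇒ [29, 43, 52, 104, 113, 142, 148, 158, 175, 183, 202, 264]

Pooled cuts: [7, 21, 29, 43, 52, 63, 67, 74, 79, 94, 104, 113, 123, 129, 142, 148, 158, 167, 175, 183, 189, 202, 215, 231, 238, 246, 264, 272, 280]

Fragment lengths:
  [0,7): 7 bp
  [7,21): 14 bp
  [21,29): 8 bp
  [29,43): 14 bp
  [43,52): 9 bp
  [52,63): 11 bp
  [63,67): 4 bp
  [67,74): 7 bp
  [74,79): 5 bp
  [79,94): 15 bp
  [94,104): 10 bp
  [104,113): 9 bp
  [113,123): 10 bp
  [123,129): 6 bp
  [129,142): 13 bp
  [142,148): 6 bp
  [148,158): 10 bp
  [158,167): 9 bp
  [167,175): 8 bp
  [175,183): 8 bp
  [183,189): 6 bp
  [189,202): 13 bp
  [202,215): 13 bp
  [215,231): 16 bp
  [231,238): 7 bp
  [238,246): 8 bp
  [246,264): 18 bp
  [264,272): 8 bp
  [272,280): 8 bp
  [280,281): 1 bp

[1,4,5,6,6,6,7,7,7,8,8,8,8,8,8,9,9,9,10,10,10,11,13,13,13,14,14,15,16,18]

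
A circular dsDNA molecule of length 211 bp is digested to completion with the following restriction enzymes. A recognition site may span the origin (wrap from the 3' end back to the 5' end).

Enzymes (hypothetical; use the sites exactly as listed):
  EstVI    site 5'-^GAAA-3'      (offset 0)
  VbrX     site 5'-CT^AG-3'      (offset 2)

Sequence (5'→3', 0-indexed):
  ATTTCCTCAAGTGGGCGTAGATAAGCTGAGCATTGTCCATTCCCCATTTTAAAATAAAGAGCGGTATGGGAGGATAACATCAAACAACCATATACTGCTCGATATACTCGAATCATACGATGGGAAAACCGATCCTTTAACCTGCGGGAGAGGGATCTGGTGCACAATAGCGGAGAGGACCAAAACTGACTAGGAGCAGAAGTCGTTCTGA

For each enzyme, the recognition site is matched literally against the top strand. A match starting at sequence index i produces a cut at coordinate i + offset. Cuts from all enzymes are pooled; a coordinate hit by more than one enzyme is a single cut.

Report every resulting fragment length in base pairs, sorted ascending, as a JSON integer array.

[68,143]

Scan for sites:
  EstVI GAAA/0: at [123] ⇒ [123]
  VbrX CTAG/2: at [189] ⇒ [191]

Pooled cuts: [123, 191]

Fragment lengths:
  123→191: 68 bp
  191→123 (wrap): 211-191+123 = 143 bp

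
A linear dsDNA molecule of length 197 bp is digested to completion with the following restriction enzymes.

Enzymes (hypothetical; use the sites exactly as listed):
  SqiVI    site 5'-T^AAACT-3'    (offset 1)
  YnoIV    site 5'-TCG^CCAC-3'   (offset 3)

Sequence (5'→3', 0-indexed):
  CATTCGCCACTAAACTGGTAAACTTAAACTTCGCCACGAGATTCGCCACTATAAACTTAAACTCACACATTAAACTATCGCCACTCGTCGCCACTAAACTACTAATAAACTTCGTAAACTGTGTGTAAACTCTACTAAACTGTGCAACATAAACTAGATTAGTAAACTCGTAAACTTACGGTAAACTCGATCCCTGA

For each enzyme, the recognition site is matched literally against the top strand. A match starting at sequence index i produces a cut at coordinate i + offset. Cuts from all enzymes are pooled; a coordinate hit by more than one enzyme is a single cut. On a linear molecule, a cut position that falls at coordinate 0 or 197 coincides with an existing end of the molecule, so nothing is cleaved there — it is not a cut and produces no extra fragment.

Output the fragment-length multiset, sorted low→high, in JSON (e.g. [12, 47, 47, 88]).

[5,5,6,6,6,7,8,8,8,9,9,10,10,11,11,11,12,13,13,14,15]

Scan for sites:
  SqiVI (TAAACT, off=1): starts [10, 18, 24, 51, 57, 70, 94, 105, 114, 125, 135, 149, 162, 170, 181] → cuts [11, 19, 25, 52, 58, 71, 95, 106, 115, 126, 136, 150, 163, 171, 182]
  YnoIV (TCGCCAC, off=3): starts [3, 30, 42, 77, 87] → cuts [6, 33, 45, 80, 90]

Pooled cuts: [6, 11, 19, 25, 33, 45, 52, 58, 71, 80, 90, 95, 106, 115, 126, 136, 150, 163, 171, 182]

Fragment lengths:
  [0,6): 6 bp
  [6,11): 5 bp
  [11,19): 8 bp
  [19,25): 6 bp
  [25,33): 8 bp
  [33,45): 12 bp
  [45,52): 7 bp
  [52,58): 6 bp
  [58,71): 13 bp
  [71,80): 9 bp
  [80,90): 10 bp
  [90,95): 5 bp
  [95,106): 11 bp
  [106,115): 9 bp
  [115,126): 11 bp
  [126,136): 10 bp
  [136,150): 14 bp
  [150,163): 13 bp
  [163,171): 8 bp
  [171,182): 11 bp
  [182,197): 15 bp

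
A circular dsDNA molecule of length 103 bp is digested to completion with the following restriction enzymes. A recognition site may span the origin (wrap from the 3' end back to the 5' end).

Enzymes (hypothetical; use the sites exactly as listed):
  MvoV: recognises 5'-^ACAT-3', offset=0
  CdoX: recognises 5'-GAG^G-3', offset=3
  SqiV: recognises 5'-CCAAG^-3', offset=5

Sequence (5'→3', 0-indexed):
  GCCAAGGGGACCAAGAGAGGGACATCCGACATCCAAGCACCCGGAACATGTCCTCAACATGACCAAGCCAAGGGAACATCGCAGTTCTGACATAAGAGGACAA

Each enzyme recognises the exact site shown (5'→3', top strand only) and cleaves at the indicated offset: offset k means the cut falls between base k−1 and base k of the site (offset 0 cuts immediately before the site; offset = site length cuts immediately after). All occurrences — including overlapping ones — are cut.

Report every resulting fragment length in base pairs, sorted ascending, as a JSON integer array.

Site scan:
  MvoV ACAT/0: at [21, 28, 45, 56, 75, 89] ⇒ [21, 28, 45, 56, 75, 89]
  CdoX GAGG/3: at [16, 95] ⇒ [19, 98]
  SqiV CCAAG/5: at [1, 10, 32, 62, 67] ⇒ [6, 15, 37, 67, 72]

All cut coordinates (distinct, sorted): [6, 15, 19, 21, 28, 37, 45, 56, 67, 72, 75, 89, 98]

Fragments:
  6→15: 9 bp
  15→19: 4 bp
  19→21: 2 bp
  21→28: 7 bp
  28→37: 9 bp
  37→45: 8 bp
  45→56: 11 bp
  56→67: 11 bp
  67→72: 5 bp
  72→75: 3 bp
  75→89: 14 bp
  89→98: 9 bp
  98→6 (wrap): 103-98+6 = 11 bp

[2,3,4,5,7,8,9,9,9,11,11,11,14]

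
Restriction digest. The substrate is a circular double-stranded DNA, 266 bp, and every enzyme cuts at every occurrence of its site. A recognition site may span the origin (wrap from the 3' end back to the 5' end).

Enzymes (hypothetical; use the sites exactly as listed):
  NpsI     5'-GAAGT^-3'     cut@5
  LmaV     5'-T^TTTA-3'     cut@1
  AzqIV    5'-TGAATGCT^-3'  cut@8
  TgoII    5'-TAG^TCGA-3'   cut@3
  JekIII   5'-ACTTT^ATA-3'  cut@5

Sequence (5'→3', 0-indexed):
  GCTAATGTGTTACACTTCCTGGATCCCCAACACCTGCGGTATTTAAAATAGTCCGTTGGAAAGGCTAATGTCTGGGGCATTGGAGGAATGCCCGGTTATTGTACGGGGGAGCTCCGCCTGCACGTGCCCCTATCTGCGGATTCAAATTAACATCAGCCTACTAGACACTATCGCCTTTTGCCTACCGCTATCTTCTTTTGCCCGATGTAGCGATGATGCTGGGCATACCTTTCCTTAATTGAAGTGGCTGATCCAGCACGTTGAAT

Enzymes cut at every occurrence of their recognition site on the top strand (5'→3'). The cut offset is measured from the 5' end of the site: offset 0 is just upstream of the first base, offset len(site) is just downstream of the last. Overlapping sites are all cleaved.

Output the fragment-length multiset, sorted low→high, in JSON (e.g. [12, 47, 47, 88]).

Scan for sites:
  NpsI GAAGT/5: at [240] ⇒ [245]
  LmaV (TTTTA, off=1): no sites
  AzqIV TGAATGCT/8: at [261] ⇒ [3]
  TgoII (TAGTCGA, off=3): no sites
  JekIII (ACTTTATA, off=5): no sites

Pooled cuts: [3, 245]

Fragment lengths:
  3→245: 242 bp
  245→3 (wrap): 266-245+3 = 24 bp

[24,242]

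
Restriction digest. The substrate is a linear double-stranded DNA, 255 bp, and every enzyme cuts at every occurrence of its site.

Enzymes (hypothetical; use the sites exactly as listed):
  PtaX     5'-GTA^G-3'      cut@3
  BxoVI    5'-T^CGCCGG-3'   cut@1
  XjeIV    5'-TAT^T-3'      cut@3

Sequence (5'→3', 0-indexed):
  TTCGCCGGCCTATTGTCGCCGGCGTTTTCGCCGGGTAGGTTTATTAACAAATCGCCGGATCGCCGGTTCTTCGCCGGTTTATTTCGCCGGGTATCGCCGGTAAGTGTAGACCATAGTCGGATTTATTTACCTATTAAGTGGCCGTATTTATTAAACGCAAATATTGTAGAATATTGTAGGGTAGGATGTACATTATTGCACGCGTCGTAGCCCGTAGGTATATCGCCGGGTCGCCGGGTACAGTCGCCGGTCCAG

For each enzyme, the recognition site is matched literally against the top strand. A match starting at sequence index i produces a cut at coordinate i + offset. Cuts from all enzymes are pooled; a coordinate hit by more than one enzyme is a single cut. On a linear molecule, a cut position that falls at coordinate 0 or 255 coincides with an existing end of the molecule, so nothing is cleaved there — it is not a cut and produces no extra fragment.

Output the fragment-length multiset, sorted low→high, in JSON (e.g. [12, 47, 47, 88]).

[2,2,3,4,4,4,5,6,7,7,7,8,8,8,8,9,10,11,11,11,11,12,13,13,13,13,13,14,18]

Site scan:
  PtaX (GTAG, off=3): starts [34, 105, 165, 175, 180, 206, 213] → cuts [37, 108, 168, 178, 183, 209, 216]
  BxoVI (TCGCCGG, off=1): starts [1, 15, 27, 51, 59, 70, 83, 93, 222, 230, 243] → cuts [2, 16, 28, 52, 60, 71, 84, 94, 223, 231, 244]
  XjeIV (TATT, off=3): starts [10, 41, 79, 123, 131, 144, 148, 161, 171, 193] → cuts [13, 44, 82, 126, 134, 147, 151, 164, 174, 196]

Pooled cuts: [2, 13, 16, 28, 37, 44, 52, 60, 71, 82, 84, 94, 108, 126, 134, 147, 151, 164, 168, 174, 178, 183, 196, 209, 216, 223, 231, 244]

Fragment lengths:
  [0,2): 2 bp
  [2,13): 11 bp
  [13,16): 3 bp
  [16,28): 12 bp
  [28,37): 9 bp
  [37,44): 7 bp
  [44,52): 8 bp
  [52,60): 8 bp
  [60,71): 11 bp
  [71,82): 11 bp
  [82,84): 2 bp
  [84,94): 10 bp
  [94,108): 14 bp
  [108,126): 18 bp
  [126,134): 8 bp
  [134,147): 13 bp
  [147,151): 4 bp
  [151,164): 13 bp
  [164,168): 4 bp
  [168,174): 6 bp
  [174,178): 4 bp
  [178,183): 5 bp
  [183,196): 13 bp
  [196,209): 13 bp
  [209,216): 7 bp
  [216,223): 7 bp
  [223,231): 8 bp
  [231,244): 13 bp
  [244,255): 11 bp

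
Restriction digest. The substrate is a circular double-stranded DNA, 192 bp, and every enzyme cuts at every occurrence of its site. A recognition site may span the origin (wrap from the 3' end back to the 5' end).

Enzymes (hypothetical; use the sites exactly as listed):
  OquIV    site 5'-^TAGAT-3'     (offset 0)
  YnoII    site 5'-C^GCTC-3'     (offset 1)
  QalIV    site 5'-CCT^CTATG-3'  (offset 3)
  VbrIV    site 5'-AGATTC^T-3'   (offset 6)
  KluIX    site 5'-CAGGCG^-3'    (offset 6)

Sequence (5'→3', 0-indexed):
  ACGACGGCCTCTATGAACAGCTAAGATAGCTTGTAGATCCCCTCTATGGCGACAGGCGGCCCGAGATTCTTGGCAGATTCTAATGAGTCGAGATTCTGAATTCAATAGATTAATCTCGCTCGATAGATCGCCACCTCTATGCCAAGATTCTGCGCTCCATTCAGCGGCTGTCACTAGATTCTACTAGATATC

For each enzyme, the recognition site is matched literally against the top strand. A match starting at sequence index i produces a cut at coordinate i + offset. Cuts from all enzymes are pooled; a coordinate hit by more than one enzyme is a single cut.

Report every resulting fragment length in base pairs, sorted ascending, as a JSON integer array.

Per-enzyme occurrences:
  OquIV (TAGAT, off=0): starts [33, 105, 123, 174, 184] → cuts [33, 105, 123, 174, 184]
  YnoII (CGCTC, off=1): starts [116, 152] → cuts [117, 153]
  QalIV (CCTCTATG, off=3): starts [7, 40, 133] → cuts [10, 43, 136]
  VbrIV (AGATTCT, off=6): starts [63, 74, 90, 144, 175] → cuts [69, 80, 96, 150, 181]
  KluIX (CAGGCG, off=6): starts [52] → cuts [58]

All cut coordinates (distinct, sorted): [10, 33, 43, 58, 69, 80, 96, 105, 117, 123, 136, 150, 153, 174, 181, 184]

Fragment lengths:
  10→33: 23 bp
  33→43: 10 bp
  43→58: 15 bp
  58→69: 11 bp
  69→80: 11 bp
  80→96: 16 bp
  96→105: 9 bp
  105→117: 12 bp
  117→123: 6 bp
  123→136: 13 bp
  136→150: 14 bp
  150→153: 3 bp
  153→174: 21 bp
  174→181: 7 bp
  181→184: 3 bp
  184→10 (wrap): 192-184+10 = 18 bp

[3,3,6,7,9,10,11,11,12,13,14,15,16,18,21,23]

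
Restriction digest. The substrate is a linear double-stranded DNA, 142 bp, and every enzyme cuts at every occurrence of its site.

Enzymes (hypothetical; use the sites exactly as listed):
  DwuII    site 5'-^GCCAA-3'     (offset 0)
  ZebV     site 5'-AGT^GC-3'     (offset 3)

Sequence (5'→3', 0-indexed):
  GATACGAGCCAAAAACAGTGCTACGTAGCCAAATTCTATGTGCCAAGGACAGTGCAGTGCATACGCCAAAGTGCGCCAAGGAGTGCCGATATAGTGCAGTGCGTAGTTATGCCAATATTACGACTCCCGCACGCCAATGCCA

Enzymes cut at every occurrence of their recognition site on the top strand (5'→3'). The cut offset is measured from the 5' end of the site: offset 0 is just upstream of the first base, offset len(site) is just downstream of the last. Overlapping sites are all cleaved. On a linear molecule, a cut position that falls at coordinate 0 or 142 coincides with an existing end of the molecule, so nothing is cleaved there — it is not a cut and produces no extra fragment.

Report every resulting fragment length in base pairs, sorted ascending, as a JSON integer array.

[2,5,5,6,7,8,8,10,10,10,11,12,12,14,22]

Site scan:
  DwuII (GCCAA, off=0): starts [7, 27, 41, 64, 74, 110, 132] → cuts [7, 27, 41, 64, 74, 110, 132]
  ZebV (AGTGC, off=3): starts [16, 50, 55, 69, 81, 92, 97] → cuts [19, 53, 58, 72, 84, 95, 100]

Pooled cuts: [7, 19, 27, 41, 53, 58, 64, 72, 74, 84, 95, 100, 110, 132]

Fragments:
  [0,7): 7 bp
  [7,19): 12 bp
  [19,27): 8 bp
  [27,41): 14 bp
  [41,53): 12 bp
  [53,58): 5 bp
  [58,64): 6 bp
  [64,72): 8 bp
  [72,74): 2 bp
  [74,84): 10 bp
  [84,95): 11 bp
  [95,100): 5 bp
  [100,110): 10 bp
  [110,132): 22 bp
  [132,142): 10 bp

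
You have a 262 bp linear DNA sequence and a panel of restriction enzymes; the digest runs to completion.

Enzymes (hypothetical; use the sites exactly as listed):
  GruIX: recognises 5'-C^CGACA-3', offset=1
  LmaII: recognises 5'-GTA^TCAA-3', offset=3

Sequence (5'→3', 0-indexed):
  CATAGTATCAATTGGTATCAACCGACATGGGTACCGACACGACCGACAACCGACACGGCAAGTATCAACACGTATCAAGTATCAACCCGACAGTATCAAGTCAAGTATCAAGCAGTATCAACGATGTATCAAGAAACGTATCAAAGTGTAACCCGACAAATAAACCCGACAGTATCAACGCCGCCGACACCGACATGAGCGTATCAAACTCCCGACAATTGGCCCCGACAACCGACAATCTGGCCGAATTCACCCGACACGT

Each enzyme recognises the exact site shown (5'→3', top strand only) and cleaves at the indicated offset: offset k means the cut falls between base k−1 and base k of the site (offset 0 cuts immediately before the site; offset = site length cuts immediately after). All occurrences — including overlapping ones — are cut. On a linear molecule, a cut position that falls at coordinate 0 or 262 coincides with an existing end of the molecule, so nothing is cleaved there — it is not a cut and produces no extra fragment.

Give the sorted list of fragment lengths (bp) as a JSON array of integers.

[5,6,6,7,7,7,7,8,8,8,9,9,10,10,10,10,11,12,12,12,13,13,13,13,14,22]

Site scan:
  GruIX (CCGACA, off=1): starts [21, 33, 42, 49, 86, 152, 165, 183, 189, 211, 224, 231, 253] → cuts [22, 34, 43, 50, 87, 153, 166, 184, 190, 212, 225, 232, 254]
  LmaII (GTATCAA, off=3): starts [4, 14, 61, 71, 78, 92, 104, 114, 125, 137, 171, 200] → cuts [7, 17, 64, 74, 81, 95, 107, 117, 128, 140, 174, 203]

All cut coordinates (distinct, sorted): [7, 17, 22, 34, 43, 50, 64, 74, 81, 87, 95, 107, 117, 128, 140, 153, 166, 174, 184, 190, 203, 212, 225, 232, 254]

Fragments:
  [0,7): 7 bp
  [7,17): 10 bp
  [17,22): 5 bp
  [22,34): 12 bp
  [34,43): 9 bp
  [43,50): 7 bp
  [50,64): 14 bp
  [64,74): 10 bp
  [74,81): 7 bp
  [81,87): 6 bp
  [87,95): 8 bp
  [95,107): 12 bp
  [107,117): 10 bp
  [117,128): 11 bp
  [128,140): 12 bp
  [140,153): 13 bp
  [153,166): 13 bp
  [166,174): 8 bp
  [174,184): 10 bp
  [184,190): 6 bp
  [190,203): 13 bp
  [203,212): 9 bp
  [212,225): 13 bp
  [225,232): 7 bp
  [232,254): 22 bp
  [254,262): 8 bp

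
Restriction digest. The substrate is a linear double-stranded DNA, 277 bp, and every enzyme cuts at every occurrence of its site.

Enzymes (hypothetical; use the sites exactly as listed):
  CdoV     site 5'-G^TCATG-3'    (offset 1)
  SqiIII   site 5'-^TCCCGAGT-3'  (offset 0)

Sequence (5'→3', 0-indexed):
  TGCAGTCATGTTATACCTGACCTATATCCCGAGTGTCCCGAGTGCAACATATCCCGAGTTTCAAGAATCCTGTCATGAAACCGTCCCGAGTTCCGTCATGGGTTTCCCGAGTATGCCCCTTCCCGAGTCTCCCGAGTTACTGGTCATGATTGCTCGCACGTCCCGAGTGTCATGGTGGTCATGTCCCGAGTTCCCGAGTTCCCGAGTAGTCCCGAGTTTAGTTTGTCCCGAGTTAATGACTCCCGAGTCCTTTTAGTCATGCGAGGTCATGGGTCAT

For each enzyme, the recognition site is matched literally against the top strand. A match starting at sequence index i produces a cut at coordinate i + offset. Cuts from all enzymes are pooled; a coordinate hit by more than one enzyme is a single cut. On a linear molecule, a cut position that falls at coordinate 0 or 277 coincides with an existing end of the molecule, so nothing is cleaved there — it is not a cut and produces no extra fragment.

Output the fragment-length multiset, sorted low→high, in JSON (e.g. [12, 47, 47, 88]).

[5,5,8,8,9,9,9,9,9,10,10,11,11,12,14,15,16,16,16,16,17,21,21]

Scan for sites:
  CdoV GTCATG/1: at [4, 71, 94, 142, 168, 177, 255, 265] ⇒ [5, 72, 95, 143, 169, 178, 256, 266]
  SqiIII TCCCGAGT/0: at [26, 35, 51, 83, 104, 120, 129, 160, 183, 191, 199, 209, 225, 240] ⇒ [26, 35, 51, 83, 104, 120, 129, 160, 183, 191, 199, 209, 225, 240]

All cut coordinates (distinct, sorted): [5, 26, 35, 51, 72, 83, 95, 104, 120, 129, 143, 160, 169, 178, 183, 191, 199, 209, 225, 240, 256, 266]

Fragments:
  [0,5): 5 bp
  [5,26): 21 bp
  [26,35): 9 bp
  [35,51): 16 bp
  [51,72): 21 bp
  [72,83): 11 bp
  [83,95): 12 bp
  [95,104): 9 bp
  [104,120): 16 bp
  [120,129): 9 bp
  [129,143): 14 bp
  [143,160): 17 bp
  [160,169): 9 bp
  [169,178): 9 bp
  [178,183): 5 bp
  [183,191): 8 bp
  [191,199): 8 bp
  [199,209): 10 bp
  [209,225): 16 bp
  [225,240): 15 bp
  [240,256): 16 bp
  [256,266): 10 bp
  [266,277): 11 bp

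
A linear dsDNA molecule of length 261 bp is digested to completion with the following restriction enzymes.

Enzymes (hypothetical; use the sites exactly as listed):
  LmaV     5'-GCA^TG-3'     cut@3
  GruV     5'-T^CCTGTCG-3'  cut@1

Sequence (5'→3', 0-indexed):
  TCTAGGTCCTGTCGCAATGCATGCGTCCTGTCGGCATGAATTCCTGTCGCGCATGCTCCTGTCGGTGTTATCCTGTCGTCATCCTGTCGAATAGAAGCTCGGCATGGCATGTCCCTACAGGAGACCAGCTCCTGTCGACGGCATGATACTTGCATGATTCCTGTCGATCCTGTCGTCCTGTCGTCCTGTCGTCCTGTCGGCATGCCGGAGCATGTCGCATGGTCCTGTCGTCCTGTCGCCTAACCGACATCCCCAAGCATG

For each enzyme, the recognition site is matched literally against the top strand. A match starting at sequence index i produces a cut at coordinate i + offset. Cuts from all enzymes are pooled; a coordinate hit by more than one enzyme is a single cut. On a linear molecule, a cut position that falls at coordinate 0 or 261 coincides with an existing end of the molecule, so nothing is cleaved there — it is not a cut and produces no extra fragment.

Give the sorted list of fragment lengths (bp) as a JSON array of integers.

Per-enzyme occurrences:
  LmaV (GCATG, off=3): starts [18, 33, 50, 101, 106, 140, 151, 199, 209, 216, 256] → cuts [21, 36, 53, 104, 109, 143, 154, 202, 212, 219, 259]
  GruV (TCCTGTCG, off=1): starts [6, 25, 41, 56, 70, 81, 129, 158, 167, 175, 183, 191, 222, 230] → cuts [7, 26, 42, 57, 71, 82, 130, 159, 168, 176, 184, 192, 223, 231]

Pooled cuts: [7, 21, 26, 36, 42, 53, 57, 71, 82, 104, 109, 130, 143, 154, 159, 168, 176, 184, 192, 202, 212, 219, 223, 231, 259]

Fragment lengths:
  [0,7): 7 bp
  [7,21): 14 bp
  [21,26): 5 bp
  [26,36): 10 bp
  [36,42): 6 bp
  [42,53): 11 bp
  [53,57): 4 bp
  [57,71): 14 bp
  [71,82): 11 bp
  [82,104): 22 bp
  [104,109): 5 bp
  [109,130): 21 bp
  [130,143): 13 bp
  [143,154): 11 bp
  [154,159): 5 bp
  [159,168): 9 bp
  [168,176): 8 bp
  [176,184): 8 bp
  [184,192): 8 bp
  [192,202): 10 bp
  [202,212): 10 bp
  [212,219): 7 bp
  [219,223): 4 bp
  [223,231): 8 bp
  [231,259): 28 bp
  [259,261): 2 bp

[2,4,4,5,5,5,6,7,7,8,8,8,8,9,10,10,10,11,11,11,13,14,14,21,22,28]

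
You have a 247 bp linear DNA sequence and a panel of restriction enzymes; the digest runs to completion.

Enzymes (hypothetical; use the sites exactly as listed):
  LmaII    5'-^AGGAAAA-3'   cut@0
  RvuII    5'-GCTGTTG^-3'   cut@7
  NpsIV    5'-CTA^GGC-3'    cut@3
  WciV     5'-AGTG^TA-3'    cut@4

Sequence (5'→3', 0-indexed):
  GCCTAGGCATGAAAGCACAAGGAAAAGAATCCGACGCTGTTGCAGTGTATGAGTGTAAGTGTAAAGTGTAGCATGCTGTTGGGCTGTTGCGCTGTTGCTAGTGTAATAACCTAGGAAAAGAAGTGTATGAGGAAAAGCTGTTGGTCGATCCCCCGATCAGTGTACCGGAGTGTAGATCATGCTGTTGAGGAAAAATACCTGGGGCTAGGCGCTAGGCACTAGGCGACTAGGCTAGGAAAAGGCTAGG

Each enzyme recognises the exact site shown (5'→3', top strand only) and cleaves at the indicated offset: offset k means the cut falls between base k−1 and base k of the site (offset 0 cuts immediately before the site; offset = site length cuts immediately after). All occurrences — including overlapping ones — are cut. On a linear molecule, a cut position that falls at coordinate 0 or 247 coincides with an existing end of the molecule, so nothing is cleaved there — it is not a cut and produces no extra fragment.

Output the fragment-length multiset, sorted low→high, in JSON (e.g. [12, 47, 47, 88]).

[4,4,5,5,6,6,7,7,7,8,8,8,8,9,10,13,13,14,14,14,15,19,20,23]

Site scan:
  LmaII (AGGAAAA, off=0): starts [19, 112, 129, 187, 233] → cuts [19, 112, 129, 187, 233]
  RvuII (GCTGTTG, off=7): starts [35, 74, 82, 90, 136, 180] → cuts [42, 81, 89, 97, 143, 187]
  NpsIV (CTAGGC, off=3): starts [2, 204, 211, 218, 226] → cuts [5, 207, 214, 221, 229]
  WciV (AGTGTA, off=4): starts [43, 51, 57, 64, 99, 121, 158, 168] → cuts [47, 55, 61, 68, 103, 125, 162, 172]

All cut coordinates (distinct, sorted): [5, 19, 42, 47, 55, 61, 68, 81, 89, 97, 103, 112, 125, 129, 143, 162, 172, 187, 207, 214, 221, 229, 233]

Fragment lengths:
  [0,5): 5 bp
  [5,19): 14 bp
  [19,42): 23 bp
  [42,47): 5 bp
  [47,55): 8 bp
  [55,61): 6 bp
  [61,68): 7 bp
  [68,81): 13 bp
  [81,89): 8 bp
  [89,97): 8 bp
  [97,103): 6 bp
  [103,112): 9 bp
  [112,125): 13 bp
  [125,129): 4 bp
  [129,143): 14 bp
  [143,162): 19 bp
  [162,172): 10 bp
  [172,187): 15 bp
  [187,207): 20 bp
  [207,214): 7 bp
  [214,221): 7 bp
  [221,229): 8 bp
  [229,233): 4 bp
  [233,247): 14 bp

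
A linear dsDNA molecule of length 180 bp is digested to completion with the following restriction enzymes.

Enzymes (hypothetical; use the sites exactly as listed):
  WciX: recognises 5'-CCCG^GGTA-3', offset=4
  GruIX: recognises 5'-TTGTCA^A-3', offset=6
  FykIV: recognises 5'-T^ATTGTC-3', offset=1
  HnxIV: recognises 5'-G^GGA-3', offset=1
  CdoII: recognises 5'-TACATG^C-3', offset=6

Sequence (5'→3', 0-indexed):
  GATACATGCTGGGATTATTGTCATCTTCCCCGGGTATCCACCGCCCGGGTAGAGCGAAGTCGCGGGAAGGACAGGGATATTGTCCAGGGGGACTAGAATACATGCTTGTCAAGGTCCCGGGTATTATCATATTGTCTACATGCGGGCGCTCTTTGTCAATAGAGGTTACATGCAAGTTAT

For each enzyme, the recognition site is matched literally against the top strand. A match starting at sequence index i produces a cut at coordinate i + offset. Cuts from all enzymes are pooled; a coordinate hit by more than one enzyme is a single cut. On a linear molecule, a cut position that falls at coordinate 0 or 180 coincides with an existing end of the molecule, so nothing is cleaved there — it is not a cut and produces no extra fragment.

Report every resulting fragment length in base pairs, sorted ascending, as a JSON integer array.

[3,4,5,7,8,8,8,10,11,11,12,14,15,15,16,16,17]

Scan for sites:
  WciX CCCGGGTA/4: at [28, 43, 115] ⇒ [32, 47, 119]
  GruIX TTGTCAA/6: at [105, 152] ⇒ [111, 158]
  FykIV TATTGTC/1: at [15, 77, 129] ⇒ [16, 78, 130]
  HnxIV GGGA/1: at [10, 63, 73, 88] ⇒ [11, 64, 74, 89]
  CdoII TACATGC/6: at [2, 98, 136, 166] ⇒ [8, 104, 142, 172]

Pooled cuts: [8, 11, 16, 32, 47, 64, 74, 78, 89, 104, 111, 119, 130, 142, 158, 172]

Fragments:
  [0,8): 8 bp
  [8,11): 3 bp
  [11,16): 5 bp
  [16,32): 16 bp
  [32,47): 15 bp
  [47,64): 17 bp
  [64,74): 10 bp
  [74,78): 4 bp
  [78,89): 11 bp
  [89,104): 15 bp
  [104,111): 7 bp
  [111,119): 8 bp
  [119,130): 11 bp
  [130,142): 12 bp
  [142,158): 16 bp
  [158,172): 14 bp
  [172,180): 8 bp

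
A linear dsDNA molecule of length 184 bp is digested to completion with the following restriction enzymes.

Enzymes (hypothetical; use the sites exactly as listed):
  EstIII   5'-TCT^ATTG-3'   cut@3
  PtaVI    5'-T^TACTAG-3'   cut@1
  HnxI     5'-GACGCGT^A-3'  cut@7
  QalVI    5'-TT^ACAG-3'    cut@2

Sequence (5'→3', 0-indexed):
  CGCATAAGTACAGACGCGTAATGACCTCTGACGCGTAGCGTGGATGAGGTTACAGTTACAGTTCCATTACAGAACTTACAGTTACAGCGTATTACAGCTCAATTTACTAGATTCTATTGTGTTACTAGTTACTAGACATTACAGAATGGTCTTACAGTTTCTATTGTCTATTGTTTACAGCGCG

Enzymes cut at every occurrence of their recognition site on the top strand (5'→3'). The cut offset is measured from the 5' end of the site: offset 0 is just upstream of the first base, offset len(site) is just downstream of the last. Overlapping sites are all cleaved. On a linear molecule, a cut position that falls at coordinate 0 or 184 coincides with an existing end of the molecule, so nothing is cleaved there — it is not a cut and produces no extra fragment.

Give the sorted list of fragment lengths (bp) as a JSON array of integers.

Per-enzyme occurrences:
  EstIII TCTATTG/3: at [112, 159, 166] ⇒ [115, 162, 169]
  PtaVI TTACTAG/1: at [103, 121, 128] ⇒ [104, 122, 129]
  HnxI GACGCGTA/7: at [12, 29] ⇒ [19, 36]
  QalVI TTACAG/2: at [49, 55, 66, 75, 81, 91, 138, 151, 174] ⇒ [51, 57, 68, 77, 83, 93, 140, 153, 176]

Pooled cuts: [19, 36, 51, 57, 68, 77, 83, 93, 104, 115, 122, 129, 140, 153, 162, 169, 176]

Fragments:
  [0,19): 19 bp
  [19,36): 17 bp
  [36,51): 15 bp
  [51,57): 6 bp
  [57,68): 11 bp
  [68,77): 9 bp
  [77,83): 6 bp
  [83,93): 10 bp
  [93,104): 11 bp
  [104,115): 11 bp
  [115,122): 7 bp
  [122,129): 7 bp
  [129,140): 11 bp
  [140,153): 13 bp
  [153,162): 9 bp
  [162,169): 7 bp
  [169,176): 7 bp
  [176,184): 8 bp

[6,6,7,7,7,7,8,9,9,10,11,11,11,11,13,15,17,19]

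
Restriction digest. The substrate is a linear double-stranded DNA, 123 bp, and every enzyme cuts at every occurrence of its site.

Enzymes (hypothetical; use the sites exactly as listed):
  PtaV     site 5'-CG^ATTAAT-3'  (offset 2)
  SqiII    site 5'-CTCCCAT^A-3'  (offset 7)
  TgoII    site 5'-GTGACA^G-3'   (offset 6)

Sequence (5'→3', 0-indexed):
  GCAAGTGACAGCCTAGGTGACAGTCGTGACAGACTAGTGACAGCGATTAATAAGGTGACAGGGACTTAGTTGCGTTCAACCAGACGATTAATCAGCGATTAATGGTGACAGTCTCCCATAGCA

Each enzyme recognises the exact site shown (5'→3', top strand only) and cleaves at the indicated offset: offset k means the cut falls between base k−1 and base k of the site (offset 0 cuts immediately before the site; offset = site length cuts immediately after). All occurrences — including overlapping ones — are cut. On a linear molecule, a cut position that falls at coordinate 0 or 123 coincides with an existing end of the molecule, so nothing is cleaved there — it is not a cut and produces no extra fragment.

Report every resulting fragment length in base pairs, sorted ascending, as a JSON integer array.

[3,4,9,9,10,11,11,12,13,15,26]

Site scan:
  PtaV (CGATTAAT, off=2): starts [43, 84, 95] → cuts [45, 86, 97]
  SqiII (CTCCCATA, off=7): starts [112] → cuts [119]
  TgoII (GTGACAG, off=6): starts [4, 16, 25, 36, 54, 104] → cuts [10, 22, 31, 42, 60, 110]

Pooled cuts: [10, 22, 31, 42, 45, 60, 86, 97, 110, 119]

Fragment lengths:
  [0,10): 10 bp
  [10,22): 12 bp
  [22,31): 9 bp
  [31,42): 11 bp
  [42,45): 3 bp
  [45,60): 15 bp
  [60,86): 26 bp
  [86,97): 11 bp
  [97,110): 13 bp
  [110,119): 9 bp
  [119,123): 4 bp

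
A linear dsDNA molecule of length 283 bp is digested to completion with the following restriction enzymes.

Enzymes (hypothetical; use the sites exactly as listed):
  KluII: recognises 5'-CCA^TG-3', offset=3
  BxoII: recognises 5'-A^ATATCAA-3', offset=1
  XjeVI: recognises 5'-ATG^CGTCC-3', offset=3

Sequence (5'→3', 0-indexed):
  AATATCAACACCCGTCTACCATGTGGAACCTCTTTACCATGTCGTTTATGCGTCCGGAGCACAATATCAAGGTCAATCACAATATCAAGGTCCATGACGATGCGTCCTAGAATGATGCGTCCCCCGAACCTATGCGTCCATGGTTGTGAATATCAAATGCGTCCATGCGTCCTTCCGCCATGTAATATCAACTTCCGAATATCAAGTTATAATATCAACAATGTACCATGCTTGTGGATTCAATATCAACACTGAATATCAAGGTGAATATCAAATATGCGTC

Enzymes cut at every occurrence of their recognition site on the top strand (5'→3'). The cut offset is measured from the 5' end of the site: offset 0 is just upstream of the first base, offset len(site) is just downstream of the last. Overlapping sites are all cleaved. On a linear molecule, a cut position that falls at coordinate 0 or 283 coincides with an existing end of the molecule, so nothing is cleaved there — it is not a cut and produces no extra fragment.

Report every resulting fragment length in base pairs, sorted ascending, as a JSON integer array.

[1,2,4,6,6,8,9,10,11,12,13,13,13,13,13,14,14,15,16,17,17,18,18,20]

Per-enzyme occurrences:
  KluII (CCATG, off=3): starts [18, 36, 91, 137, 162, 177, 225] → cuts [21, 39, 94, 140, 165, 180, 228]
  BxoII (AATATCAA, off=1): starts [0, 62, 80, 148, 183, 197, 210, 241, 254, 266] → cuts [1, 63, 81, 149, 184, 198, 211, 242, 255, 267]
  XjeVI (ATGCGTCC, off=3): starts [47, 99, 114, 131, 156, 164] → cuts [50, 102, 117, 134, 159, 167]

Pooled cuts: [1, 21, 39, 50, 63, 81, 94, 102, 117, 134, 140, 149, 159, 165, 167, 180, 184, 198, 211, 228, 242, 255, 267]

Fragment lengths:
  [0,1): 1 bp
  [1,21): 20 bp
  [21,39): 18 bp
  [39,50): 11 bp
  [50,63): 13 bp
  [63,81): 18 bp
  [81,94): 13 bp
  [94,102): 8 bp
  [102,117): 15 bp
  [117,134): 17 bp
  [134,140): 6 bp
  [140,149): 9 bp
  [149,159): 10 bp
  [159,165): 6 bp
  [165,167): 2 bp
  [167,180): 13 bp
  [180,184): 4 bp
  [184,198): 14 bp
  [198,211): 13 bp
  [211,228): 17 bp
  [228,242): 14 bp
  [242,255): 13 bp
  [255,267): 12 bp
  [267,283): 16 bp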